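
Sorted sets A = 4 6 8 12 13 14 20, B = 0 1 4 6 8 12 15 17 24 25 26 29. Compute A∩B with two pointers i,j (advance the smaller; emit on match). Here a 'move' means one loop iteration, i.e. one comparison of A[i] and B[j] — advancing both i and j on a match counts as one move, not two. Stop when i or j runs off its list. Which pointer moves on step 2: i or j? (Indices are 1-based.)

i=1 j=1: 4>0, j++
i=1 j=2: 4>1, j++

j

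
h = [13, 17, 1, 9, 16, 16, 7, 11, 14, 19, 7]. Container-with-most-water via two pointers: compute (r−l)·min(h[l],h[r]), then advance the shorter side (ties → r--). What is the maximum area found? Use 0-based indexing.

max area = 136

[0,10] min(13,7)*10=70 best=70 * → r--
[0,9] min(13,19)*9=117 best=117 * → l++
[1,9] min(17,19)*8=136 best=136 * → l++
[2,9] min(1,19)*7=7 best=136 → l++
[3,9] min(9,19)*6=54 best=136 → l++
[4,9] min(16,19)*5=80 best=136 → l++
[5,9] min(16,19)*4=64 best=136 → l++
[6,9] min(7,19)*3=21 best=136 → l++
[7,9] min(11,19)*2=22 best=136 → l++
[8,9] min(14,19)*1=14 best=136 → l++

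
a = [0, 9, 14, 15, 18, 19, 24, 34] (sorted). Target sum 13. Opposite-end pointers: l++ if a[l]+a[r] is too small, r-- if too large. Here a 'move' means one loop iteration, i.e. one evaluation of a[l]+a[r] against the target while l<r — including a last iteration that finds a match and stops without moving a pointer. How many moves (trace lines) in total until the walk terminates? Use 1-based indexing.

7 moves

[1,8] 0+34=34 >13 → r--
[1,7] 0+24=24 >13 → r--
[1,6] 0+19=19 >13 → r--
[1,5] 0+18=18 >13 → r--
[1,4] 0+15=15 >13 → r--
[1,3] 0+14=14 >13 → r--
[1,2] 0+9=9 <13 → l++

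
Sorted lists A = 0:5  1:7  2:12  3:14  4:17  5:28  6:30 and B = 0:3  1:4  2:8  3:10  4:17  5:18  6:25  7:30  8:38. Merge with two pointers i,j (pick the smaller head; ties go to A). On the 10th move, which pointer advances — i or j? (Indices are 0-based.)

[i=0,j=0] A[i]=5>B[j]=3 take 3 → j++
[i=0,j=1] A[i]=5>B[j]=4 take 4 → j++
[i=0,j=2] A[i]=5<=B[j]=8 take 5 → i++
[i=1,j=2] A[i]=7<=B[j]=8 take 7 → i++
[i=2,j=2] A[i]=12>B[j]=8 take 8 → j++
[i=2,j=3] A[i]=12>B[j]=10 take 10 → j++
[i=2,j=4] A[i]=12<=B[j]=17 take 12 → i++
[i=3,j=4] A[i]=14<=B[j]=17 take 14 → i++
[i=4,j=4] A[i]=17<=B[j]=17 take 17 → i++
[i=5,j=4] A[i]=28>B[j]=17 take 17 → j++

j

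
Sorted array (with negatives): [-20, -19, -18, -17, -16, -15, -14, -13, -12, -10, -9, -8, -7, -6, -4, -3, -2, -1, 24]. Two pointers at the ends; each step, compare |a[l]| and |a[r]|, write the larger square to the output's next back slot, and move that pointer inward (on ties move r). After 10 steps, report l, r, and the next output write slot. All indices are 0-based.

l=0 r=18: |-20|<=|24| out[18]=576, r--
l=0 r=17: |-20|>|-1| out[17]=400, l++
l=1 r=17: |-19|>|-1| out[16]=361, l++
l=2 r=17: |-18|>|-1| out[15]=324, l++
l=3 r=17: |-17|>|-1| out[14]=289, l++
l=4 r=17: |-16|>|-1| out[13]=256, l++
l=5 r=17: |-15|>|-1| out[12]=225, l++
l=6 r=17: |-14|>|-1| out[11]=196, l++
l=7 r=17: |-13|>|-1| out[10]=169, l++
l=8 r=17: |-12|>|-1| out[9]=144, l++

l=9, r=17, next write slot=8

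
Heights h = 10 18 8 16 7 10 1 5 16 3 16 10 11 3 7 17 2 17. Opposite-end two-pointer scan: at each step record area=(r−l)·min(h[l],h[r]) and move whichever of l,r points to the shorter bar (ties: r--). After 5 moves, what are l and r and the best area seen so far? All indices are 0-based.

l=0 r=17: min(10,17)*17=170 best=170 *, l++
l=1 r=17: min(18,17)*16=272 best=272 *, r--
l=1 r=16: min(18,2)*15=30 best=272, r--
l=1 r=15: min(18,17)*14=238 best=272, r--
l=1 r=14: min(18,7)*13=91 best=272, r--

l=1, r=13, best area=272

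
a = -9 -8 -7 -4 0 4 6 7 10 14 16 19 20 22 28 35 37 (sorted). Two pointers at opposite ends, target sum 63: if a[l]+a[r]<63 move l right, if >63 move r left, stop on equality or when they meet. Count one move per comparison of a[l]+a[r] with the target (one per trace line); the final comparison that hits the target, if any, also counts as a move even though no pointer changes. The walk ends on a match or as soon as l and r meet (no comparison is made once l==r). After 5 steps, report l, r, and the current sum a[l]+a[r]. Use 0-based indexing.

l=5, r=16, sum=41

[0,16] -9+37=28 <63 → l++
[1,16] -8+37=29 <63 → l++
[2,16] -7+37=30 <63 → l++
[3,16] -4+37=33 <63 → l++
[4,16] 0+37=37 <63 → l++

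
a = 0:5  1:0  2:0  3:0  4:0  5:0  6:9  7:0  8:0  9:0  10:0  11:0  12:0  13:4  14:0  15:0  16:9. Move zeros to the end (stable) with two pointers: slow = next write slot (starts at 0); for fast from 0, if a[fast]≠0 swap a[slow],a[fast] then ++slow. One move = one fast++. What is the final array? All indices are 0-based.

slow=0 fast=0: a[fast]=5≠0 swap→a[0]=5, slow++,fast++
slow=1 fast=1: a[fast]=0, fast++
slow=1 fast=2: a[fast]=0, fast++
slow=1 fast=3: a[fast]=0, fast++
slow=1 fast=4: a[fast]=0, fast++
slow=1 fast=5: a[fast]=0, fast++
slow=1 fast=6: a[fast]=9≠0 swap→a[1]=9, slow++,fast++
slow=2 fast=7: a[fast]=0, fast++
slow=2 fast=8: a[fast]=0, fast++
slow=2 fast=9: a[fast]=0, fast++
slow=2 fast=10: a[fast]=0, fast++
slow=2 fast=11: a[fast]=0, fast++
slow=2 fast=12: a[fast]=0, fast++
slow=2 fast=13: a[fast]=4≠0 swap→a[2]=4, slow++,fast++
slow=3 fast=14: a[fast]=0, fast++
slow=3 fast=15: a[fast]=0, fast++
slow=3 fast=16: a[fast]=9≠0 swap→a[3]=9, slow++,fast++

[5, 9, 4, 9, 0, 0, 0, 0, 0, 0, 0, 0, 0, 0, 0, 0, 0]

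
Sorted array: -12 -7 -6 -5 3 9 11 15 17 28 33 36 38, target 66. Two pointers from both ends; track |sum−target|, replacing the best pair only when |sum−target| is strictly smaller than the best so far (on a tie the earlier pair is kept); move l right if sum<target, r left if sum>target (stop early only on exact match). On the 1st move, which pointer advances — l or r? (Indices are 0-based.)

[0,12] -12+38=26 d=40 * → l++

l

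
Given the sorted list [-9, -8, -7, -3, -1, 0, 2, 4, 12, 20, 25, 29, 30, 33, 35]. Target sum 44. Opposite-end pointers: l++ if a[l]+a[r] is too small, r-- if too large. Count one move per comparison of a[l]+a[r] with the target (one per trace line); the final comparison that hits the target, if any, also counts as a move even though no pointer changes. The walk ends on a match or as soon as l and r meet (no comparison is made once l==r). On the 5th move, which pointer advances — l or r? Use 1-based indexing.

l

[1,15] -9+35=26 <44 → l++
[2,15] -8+35=27 <44 → l++
[3,15] -7+35=28 <44 → l++
[4,15] -3+35=32 <44 → l++
[5,15] -1+35=34 <44 → l++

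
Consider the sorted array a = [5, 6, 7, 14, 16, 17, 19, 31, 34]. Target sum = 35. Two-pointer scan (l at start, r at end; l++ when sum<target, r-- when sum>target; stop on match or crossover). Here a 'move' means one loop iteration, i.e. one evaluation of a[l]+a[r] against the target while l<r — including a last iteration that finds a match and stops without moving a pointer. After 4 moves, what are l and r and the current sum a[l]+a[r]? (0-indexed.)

l=0 r=8: 5+34=39 >35, r--
l=0 r=7: 5+31=36 >35, r--
l=0 r=6: 5+19=24 <35, l++
l=1 r=6: 6+19=25 <35, l++

l=2, r=6, sum=26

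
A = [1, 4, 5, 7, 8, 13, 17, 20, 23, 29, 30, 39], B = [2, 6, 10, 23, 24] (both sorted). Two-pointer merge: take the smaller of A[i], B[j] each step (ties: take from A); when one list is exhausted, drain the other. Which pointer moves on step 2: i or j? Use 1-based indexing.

[i=1,j=1] A[i]=1<=B[j]=2 take 1 → i++
[i=2,j=1] A[i]=4>B[j]=2 take 2 → j++

j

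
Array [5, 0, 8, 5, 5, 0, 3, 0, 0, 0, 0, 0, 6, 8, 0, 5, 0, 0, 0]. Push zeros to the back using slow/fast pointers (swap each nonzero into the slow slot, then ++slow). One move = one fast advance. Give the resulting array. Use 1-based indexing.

slow=1 fast=1: a[fast]=5≠0 swap→a[1]=5, slow++,fast++
slow=2 fast=2: a[fast]=0, fast++
slow=2 fast=3: a[fast]=8≠0 swap→a[2]=8, slow++,fast++
slow=3 fast=4: a[fast]=5≠0 swap→a[3]=5, slow++,fast++
slow=4 fast=5: a[fast]=5≠0 swap→a[4]=5, slow++,fast++
slow=5 fast=6: a[fast]=0, fast++
slow=5 fast=7: a[fast]=3≠0 swap→a[5]=3, slow++,fast++
slow=6 fast=8: a[fast]=0, fast++
slow=6 fast=9: a[fast]=0, fast++
slow=6 fast=10: a[fast]=0, fast++
slow=6 fast=11: a[fast]=0, fast++
slow=6 fast=12: a[fast]=0, fast++
slow=6 fast=13: a[fast]=6≠0 swap→a[6]=6, slow++,fast++
slow=7 fast=14: a[fast]=8≠0 swap→a[7]=8, slow++,fast++
slow=8 fast=15: a[fast]=0, fast++
slow=8 fast=16: a[fast]=5≠0 swap→a[8]=5, slow++,fast++
slow=9 fast=17: a[fast]=0, fast++
slow=9 fast=18: a[fast]=0, fast++
slow=9 fast=19: a[fast]=0, fast++

[5, 8, 5, 5, 3, 6, 8, 5, 0, 0, 0, 0, 0, 0, 0, 0, 0, 0, 0]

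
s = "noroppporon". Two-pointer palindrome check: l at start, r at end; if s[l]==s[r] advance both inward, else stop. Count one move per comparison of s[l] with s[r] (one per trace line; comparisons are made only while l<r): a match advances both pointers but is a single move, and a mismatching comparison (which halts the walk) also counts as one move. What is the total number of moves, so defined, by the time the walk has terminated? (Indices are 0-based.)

[0,10] 'n'=='n' → l++,r--
[1,9] 'o'=='o' → l++,r--
[2,8] 'r'=='r' → l++,r--
[3,7] 'o'=='o' → l++,r--
[4,6] 'p'=='p' → l++,r--

5 moves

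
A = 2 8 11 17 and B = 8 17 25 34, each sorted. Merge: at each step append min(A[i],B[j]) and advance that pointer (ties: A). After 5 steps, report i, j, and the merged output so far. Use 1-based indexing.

[i=1,j=1] A[i]=2<=B[j]=8 take 2 → i++
[i=2,j=1] A[i]=8<=B[j]=8 take 8 → i++
[i=3,j=1] A[i]=11>B[j]=8 take 8 → j++
[i=3,j=2] A[i]=11<=B[j]=17 take 11 → i++
[i=4,j=2] A[i]=17<=B[j]=17 take 17 → i++

i=5, j=2, merged so far=[2, 8, 8, 11, 17]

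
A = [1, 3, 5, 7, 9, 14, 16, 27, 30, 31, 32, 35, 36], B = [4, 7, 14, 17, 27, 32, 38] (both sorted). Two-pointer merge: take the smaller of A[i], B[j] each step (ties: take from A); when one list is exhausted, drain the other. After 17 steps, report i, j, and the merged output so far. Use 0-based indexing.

i=11, j=6, merged so far=[1, 3, 4, 5, 7, 7, 9, 14, 14, 16, 17, 27, 27, 30, 31, 32, 32]

[i=0,j=0] A[i]=1<=B[j]=4 take 1 → i++
[i=1,j=0] A[i]=3<=B[j]=4 take 3 → i++
[i=2,j=0] A[i]=5>B[j]=4 take 4 → j++
[i=2,j=1] A[i]=5<=B[j]=7 take 5 → i++
[i=3,j=1] A[i]=7<=B[j]=7 take 7 → i++
[i=4,j=1] A[i]=9>B[j]=7 take 7 → j++
[i=4,j=2] A[i]=9<=B[j]=14 take 9 → i++
[i=5,j=2] A[i]=14<=B[j]=14 take 14 → i++
[i=6,j=2] A[i]=16>B[j]=14 take 14 → j++
[i=6,j=3] A[i]=16<=B[j]=17 take 16 → i++
[i=7,j=3] A[i]=27>B[j]=17 take 17 → j++
[i=7,j=4] A[i]=27<=B[j]=27 take 27 → i++
[i=8,j=4] A[i]=30>B[j]=27 take 27 → j++
[i=8,j=5] A[i]=30<=B[j]=32 take 30 → i++
[i=9,j=5] A[i]=31<=B[j]=32 take 31 → i++
[i=10,j=5] A[i]=32<=B[j]=32 take 32 → i++
[i=11,j=5] A[i]=35>B[j]=32 take 32 → j++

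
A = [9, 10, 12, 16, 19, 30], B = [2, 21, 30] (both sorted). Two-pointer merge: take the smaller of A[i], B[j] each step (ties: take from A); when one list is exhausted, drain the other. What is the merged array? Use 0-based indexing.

i=0 j=0: A[i]=9>B[j]=2 take 2, j++
i=0 j=1: A[i]=9<=B[j]=21 take 9, i++
i=1 j=1: A[i]=10<=B[j]=21 take 10, i++
i=2 j=1: A[i]=12<=B[j]=21 take 12, i++
i=3 j=1: A[i]=16<=B[j]=21 take 16, i++
i=4 j=1: A[i]=19<=B[j]=21 take 19, i++
i=5 j=1: A[i]=30>B[j]=21 take 21, j++
i=5 j=2: A[i]=30<=B[j]=30 take 30, i++
i=6 j=2: A done, take B[j]=30, j++

[2, 9, 10, 12, 16, 19, 21, 30, 30]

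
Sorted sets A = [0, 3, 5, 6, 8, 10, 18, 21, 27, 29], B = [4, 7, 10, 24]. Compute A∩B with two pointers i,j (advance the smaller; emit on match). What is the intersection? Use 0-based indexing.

intersection = [10]

[i=0,j=0] 0<4 → i++
[i=1,j=0] 3<4 → i++
[i=2,j=0] 5>4 → j++
[i=2,j=1] 5<7 → i++
[i=3,j=1] 6<7 → i++
[i=4,j=1] 8>7 → j++
[i=4,j=2] 8<10 → i++
[i=5,j=2] 10==10 emit → i++,j++
[i=6,j=3] 18<24 → i++
[i=7,j=3] 21<24 → i++
[i=8,j=3] 27>24 → j++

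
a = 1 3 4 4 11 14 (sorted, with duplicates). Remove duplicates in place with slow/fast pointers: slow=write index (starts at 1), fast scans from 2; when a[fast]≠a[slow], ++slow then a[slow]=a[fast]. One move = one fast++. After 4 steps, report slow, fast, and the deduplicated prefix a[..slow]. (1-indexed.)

(s=1,f=2) a[fast]=3≠a[slow]=1 write a[2]=3 → slow++,fast++
(s=2,f=3) a[fast]=4≠a[slow]=3 write a[3]=4 → slow++,fast++
(s=3,f=4) a[fast]=4=a[slow] dup → fast++
(s=3,f=5) a[fast]=11≠a[slow]=4 write a[4]=11 → slow++,fast++

slow=4, fast=6, prefix=[1, 3, 4, 11]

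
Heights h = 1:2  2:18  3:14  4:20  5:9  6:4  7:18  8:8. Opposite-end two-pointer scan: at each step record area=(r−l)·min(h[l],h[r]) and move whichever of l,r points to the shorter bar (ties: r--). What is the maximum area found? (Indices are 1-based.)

[1,8] min(2,8)*7=14 best=14 * → l++
[2,8] min(18,8)*6=48 best=48 * → r--
[2,7] min(18,18)*5=90 best=90 * → r--
[2,6] min(18,4)*4=16 best=90 → r--
[2,5] min(18,9)*3=27 best=90 → r--
[2,4] min(18,20)*2=36 best=90 → l++
[3,4] min(14,20)*1=14 best=90 → l++

max area = 90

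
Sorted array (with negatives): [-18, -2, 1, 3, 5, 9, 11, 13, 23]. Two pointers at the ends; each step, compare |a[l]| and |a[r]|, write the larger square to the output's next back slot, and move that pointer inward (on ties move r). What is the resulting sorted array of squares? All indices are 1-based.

[1, 4, 9, 25, 81, 121, 169, 324, 529]

l=1 r=9: |-18|<=|23| out[9]=529, r--
l=1 r=8: |-18|>|13| out[8]=324, l++
l=2 r=8: |-2|<=|13| out[7]=169, r--
l=2 r=7: |-2|<=|11| out[6]=121, r--
l=2 r=6: |-2|<=|9| out[5]=81, r--
l=2 r=5: |-2|<=|5| out[4]=25, r--
l=2 r=4: |-2|<=|3| out[3]=9, r--
l=2 r=3: |-2|>|1| out[2]=4, l++
l=3 r=3: |1|<=|1| out[1]=1, r--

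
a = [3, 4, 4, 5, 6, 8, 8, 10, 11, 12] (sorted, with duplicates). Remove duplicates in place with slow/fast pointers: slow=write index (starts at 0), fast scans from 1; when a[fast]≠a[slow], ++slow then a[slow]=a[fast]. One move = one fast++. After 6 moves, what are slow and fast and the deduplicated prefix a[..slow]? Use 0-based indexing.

slow=0 fast=1: a[fast]=4≠a[slow]=3 write a[1]=4, slow++,fast++
slow=1 fast=2: a[fast]=4=a[slow] dup, fast++
slow=1 fast=3: a[fast]=5≠a[slow]=4 write a[2]=5, slow++,fast++
slow=2 fast=4: a[fast]=6≠a[slow]=5 write a[3]=6, slow++,fast++
slow=3 fast=5: a[fast]=8≠a[slow]=6 write a[4]=8, slow++,fast++
slow=4 fast=6: a[fast]=8=a[slow] dup, fast++

slow=4, fast=7, prefix=[3, 4, 5, 6, 8]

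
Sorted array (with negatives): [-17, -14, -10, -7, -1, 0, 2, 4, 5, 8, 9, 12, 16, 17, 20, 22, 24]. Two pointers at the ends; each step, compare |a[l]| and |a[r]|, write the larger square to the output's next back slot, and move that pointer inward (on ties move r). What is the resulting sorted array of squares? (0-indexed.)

[0, 1, 4, 16, 25, 49, 64, 81, 100, 144, 196, 256, 289, 289, 400, 484, 576]

[0,16] |-17|<=|24| out[16]=576 → r--
[0,15] |-17|<=|22| out[15]=484 → r--
[0,14] |-17|<=|20| out[14]=400 → r--
[0,13] |-17|<=|17| out[13]=289 → r--
[0,12] |-17|>|16| out[12]=289 → l++
[1,12] |-14|<=|16| out[11]=256 → r--
[1,11] |-14|>|12| out[10]=196 → l++
[2,11] |-10|<=|12| out[9]=144 → r--
[2,10] |-10|>|9| out[8]=100 → l++
[3,10] |-7|<=|9| out[7]=81 → r--
[3,9] |-7|<=|8| out[6]=64 → r--
[3,8] |-7|>|5| out[5]=49 → l++
[4,8] |-1|<=|5| out[4]=25 → r--
[4,7] |-1|<=|4| out[3]=16 → r--
[4,6] |-1|<=|2| out[2]=4 → r--
[4,5] |-1|>|0| out[1]=1 → l++
[5,5] |0|<=|0| out[0]=0 → r--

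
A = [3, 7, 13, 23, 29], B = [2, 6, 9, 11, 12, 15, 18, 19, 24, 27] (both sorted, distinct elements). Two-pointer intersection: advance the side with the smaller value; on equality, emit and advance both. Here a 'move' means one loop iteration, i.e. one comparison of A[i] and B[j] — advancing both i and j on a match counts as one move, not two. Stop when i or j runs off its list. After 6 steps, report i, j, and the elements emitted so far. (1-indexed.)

i=3, j=5, emitted=[]

[i=1,j=1] 3>2 → j++
[i=1,j=2] 3<6 → i++
[i=2,j=2] 7>6 → j++
[i=2,j=3] 7<9 → i++
[i=3,j=3] 13>9 → j++
[i=3,j=4] 13>11 → j++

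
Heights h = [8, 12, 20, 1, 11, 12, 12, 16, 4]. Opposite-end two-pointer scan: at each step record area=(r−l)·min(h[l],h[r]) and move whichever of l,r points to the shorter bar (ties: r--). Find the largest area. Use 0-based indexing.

l=0 r=8: min(8,4)*8=32 best=32 *, r--
l=0 r=7: min(8,16)*7=56 best=56 *, l++
l=1 r=7: min(12,16)*6=72 best=72 *, l++
l=2 r=7: min(20,16)*5=80 best=80 *, r--
l=2 r=6: min(20,12)*4=48 best=80, r--
l=2 r=5: min(20,12)*3=36 best=80, r--
l=2 r=4: min(20,11)*2=22 best=80, r--
l=2 r=3: min(20,1)*1=1 best=80, r--

max area = 80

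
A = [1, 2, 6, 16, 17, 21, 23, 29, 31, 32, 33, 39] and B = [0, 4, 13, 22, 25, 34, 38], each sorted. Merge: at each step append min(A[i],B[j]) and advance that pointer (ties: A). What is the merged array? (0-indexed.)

[i=0,j=0] A[i]=1>B[j]=0 take 0 → j++
[i=0,j=1] A[i]=1<=B[j]=4 take 1 → i++
[i=1,j=1] A[i]=2<=B[j]=4 take 2 → i++
[i=2,j=1] A[i]=6>B[j]=4 take 4 → j++
[i=2,j=2] A[i]=6<=B[j]=13 take 6 → i++
[i=3,j=2] A[i]=16>B[j]=13 take 13 → j++
[i=3,j=3] A[i]=16<=B[j]=22 take 16 → i++
[i=4,j=3] A[i]=17<=B[j]=22 take 17 → i++
[i=5,j=3] A[i]=21<=B[j]=22 take 21 → i++
[i=6,j=3] A[i]=23>B[j]=22 take 22 → j++
[i=6,j=4] A[i]=23<=B[j]=25 take 23 → i++
[i=7,j=4] A[i]=29>B[j]=25 take 25 → j++
[i=7,j=5] A[i]=29<=B[j]=34 take 29 → i++
[i=8,j=5] A[i]=31<=B[j]=34 take 31 → i++
[i=9,j=5] A[i]=32<=B[j]=34 take 32 → i++
[i=10,j=5] A[i]=33<=B[j]=34 take 33 → i++
[i=11,j=5] A[i]=39>B[j]=34 take 34 → j++
[i=11,j=6] A[i]=39>B[j]=38 take 38 → j++
[i=11,j=7] B done, take A[i]=39 → i++

[0, 1, 2, 4, 6, 13, 16, 17, 21, 22, 23, 25, 29, 31, 32, 33, 34, 38, 39]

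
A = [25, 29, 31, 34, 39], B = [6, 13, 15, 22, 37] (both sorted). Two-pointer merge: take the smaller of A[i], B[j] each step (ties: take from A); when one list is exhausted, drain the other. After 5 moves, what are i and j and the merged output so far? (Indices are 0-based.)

[i=0,j=0] A[i]=25>B[j]=6 take 6 → j++
[i=0,j=1] A[i]=25>B[j]=13 take 13 → j++
[i=0,j=2] A[i]=25>B[j]=15 take 15 → j++
[i=0,j=3] A[i]=25>B[j]=22 take 22 → j++
[i=0,j=4] A[i]=25<=B[j]=37 take 25 → i++

i=1, j=4, merged so far=[6, 13, 15, 22, 25]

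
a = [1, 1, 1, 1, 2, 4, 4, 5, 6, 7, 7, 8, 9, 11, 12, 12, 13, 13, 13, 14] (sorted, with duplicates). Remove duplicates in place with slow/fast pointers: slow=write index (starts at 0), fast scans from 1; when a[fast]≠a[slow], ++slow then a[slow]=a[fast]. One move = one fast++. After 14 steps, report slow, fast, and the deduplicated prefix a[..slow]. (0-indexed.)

(s=0,f=1) a[fast]=1=a[slow] dup → fast++
(s=0,f=2) a[fast]=1=a[slow] dup → fast++
(s=0,f=3) a[fast]=1=a[slow] dup → fast++
(s=0,f=4) a[fast]=2≠a[slow]=1 write a[1]=2 → slow++,fast++
(s=1,f=5) a[fast]=4≠a[slow]=2 write a[2]=4 → slow++,fast++
(s=2,f=6) a[fast]=4=a[slow] dup → fast++
(s=2,f=7) a[fast]=5≠a[slow]=4 write a[3]=5 → slow++,fast++
(s=3,f=8) a[fast]=6≠a[slow]=5 write a[4]=6 → slow++,fast++
(s=4,f=9) a[fast]=7≠a[slow]=6 write a[5]=7 → slow++,fast++
(s=5,f=10) a[fast]=7=a[slow] dup → fast++
(s=5,f=11) a[fast]=8≠a[slow]=7 write a[6]=8 → slow++,fast++
(s=6,f=12) a[fast]=9≠a[slow]=8 write a[7]=9 → slow++,fast++
(s=7,f=13) a[fast]=11≠a[slow]=9 write a[8]=11 → slow++,fast++
(s=8,f=14) a[fast]=12≠a[slow]=11 write a[9]=12 → slow++,fast++

slow=9, fast=15, prefix=[1, 2, 4, 5, 6, 7, 8, 9, 11, 12]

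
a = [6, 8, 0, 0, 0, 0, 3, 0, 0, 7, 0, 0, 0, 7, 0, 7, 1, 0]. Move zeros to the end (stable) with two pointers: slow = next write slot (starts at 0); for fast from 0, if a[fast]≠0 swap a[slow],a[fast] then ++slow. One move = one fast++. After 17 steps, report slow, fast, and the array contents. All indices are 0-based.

(s=0,f=0) a[fast]=6≠0 swap→a[0]=6 → slow++,fast++
(s=1,f=1) a[fast]=8≠0 swap→a[1]=8 → slow++,fast++
(s=2,f=2) a[fast]=0 → fast++
(s=2,f=3) a[fast]=0 → fast++
(s=2,f=4) a[fast]=0 → fast++
(s=2,f=5) a[fast]=0 → fast++
(s=2,f=6) a[fast]=3≠0 swap→a[2]=3 → slow++,fast++
(s=3,f=7) a[fast]=0 → fast++
(s=3,f=8) a[fast]=0 → fast++
(s=3,f=9) a[fast]=7≠0 swap→a[3]=7 → slow++,fast++
(s=4,f=10) a[fast]=0 → fast++
(s=4,f=11) a[fast]=0 → fast++
(s=4,f=12) a[fast]=0 → fast++
(s=4,f=13) a[fast]=7≠0 swap→a[4]=7 → slow++,fast++
(s=5,f=14) a[fast]=0 → fast++
(s=5,f=15) a[fast]=7≠0 swap→a[5]=7 → slow++,fast++
(s=6,f=16) a[fast]=1≠0 swap→a[6]=1 → slow++,fast++

slow=7, fast=17, a=[6, 8, 3, 7, 7, 7, 1, 0, 0, 0, 0, 0, 0, 0, 0, 0, 0, 0]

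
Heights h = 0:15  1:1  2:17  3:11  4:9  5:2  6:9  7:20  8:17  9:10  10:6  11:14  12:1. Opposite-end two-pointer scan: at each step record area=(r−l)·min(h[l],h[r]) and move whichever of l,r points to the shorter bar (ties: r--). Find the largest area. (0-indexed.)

l=0 r=12: min(15,1)*12=12 best=12 *, r--
l=0 r=11: min(15,14)*11=154 best=154 *, r--
l=0 r=10: min(15,6)*10=60 best=154, r--
l=0 r=9: min(15,10)*9=90 best=154, r--
l=0 r=8: min(15,17)*8=120 best=154, l++
l=1 r=8: min(1,17)*7=7 best=154, l++
l=2 r=8: min(17,17)*6=102 best=154, r--
l=2 r=7: min(17,20)*5=85 best=154, l++
l=3 r=7: min(11,20)*4=44 best=154, l++
l=4 r=7: min(9,20)*3=27 best=154, l++
l=5 r=7: min(2,20)*2=4 best=154, l++
l=6 r=7: min(9,20)*1=9 best=154, l++

max area = 154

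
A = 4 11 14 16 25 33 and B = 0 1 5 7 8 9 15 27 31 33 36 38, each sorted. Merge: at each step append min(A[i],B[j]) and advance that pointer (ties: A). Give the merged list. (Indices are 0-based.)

[0, 1, 4, 5, 7, 8, 9, 11, 14, 15, 16, 25, 27, 31, 33, 33, 36, 38]

i=0 j=0: A[i]=4>B[j]=0 take 0, j++
i=0 j=1: A[i]=4>B[j]=1 take 1, j++
i=0 j=2: A[i]=4<=B[j]=5 take 4, i++
i=1 j=2: A[i]=11>B[j]=5 take 5, j++
i=1 j=3: A[i]=11>B[j]=7 take 7, j++
i=1 j=4: A[i]=11>B[j]=8 take 8, j++
i=1 j=5: A[i]=11>B[j]=9 take 9, j++
i=1 j=6: A[i]=11<=B[j]=15 take 11, i++
i=2 j=6: A[i]=14<=B[j]=15 take 14, i++
i=3 j=6: A[i]=16>B[j]=15 take 15, j++
i=3 j=7: A[i]=16<=B[j]=27 take 16, i++
i=4 j=7: A[i]=25<=B[j]=27 take 25, i++
i=5 j=7: A[i]=33>B[j]=27 take 27, j++
i=5 j=8: A[i]=33>B[j]=31 take 31, j++
i=5 j=9: A[i]=33<=B[j]=33 take 33, i++
i=6 j=9: A done, take B[j]=33, j++
i=6 j=10: A done, take B[j]=36, j++
i=6 j=11: A done, take B[j]=38, j++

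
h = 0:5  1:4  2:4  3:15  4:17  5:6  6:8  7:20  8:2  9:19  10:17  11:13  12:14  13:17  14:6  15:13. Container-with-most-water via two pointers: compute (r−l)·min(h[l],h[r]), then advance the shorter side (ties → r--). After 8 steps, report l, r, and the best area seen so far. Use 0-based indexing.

l=0 r=15: min(5,13)*15=75 best=75 *, l++
l=1 r=15: min(4,13)*14=56 best=75, l++
l=2 r=15: min(4,13)*13=52 best=75, l++
l=3 r=15: min(15,13)*12=156 best=156 *, r--
l=3 r=14: min(15,6)*11=66 best=156, r--
l=3 r=13: min(15,17)*10=150 best=156, l++
l=4 r=13: min(17,17)*9=153 best=156, r--
l=4 r=12: min(17,14)*8=112 best=156, r--

l=4, r=11, best area=156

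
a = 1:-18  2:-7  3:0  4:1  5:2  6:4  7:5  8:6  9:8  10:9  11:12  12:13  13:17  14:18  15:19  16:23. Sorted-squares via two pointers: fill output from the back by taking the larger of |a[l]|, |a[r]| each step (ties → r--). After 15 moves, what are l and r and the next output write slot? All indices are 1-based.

l=3, r=3, next write slot=1

[1,16] |-18|<=|23| out[16]=529 → r--
[1,15] |-18|<=|19| out[15]=361 → r--
[1,14] |-18|<=|18| out[14]=324 → r--
[1,13] |-18|>|17| out[13]=324 → l++
[2,13] |-7|<=|17| out[12]=289 → r--
[2,12] |-7|<=|13| out[11]=169 → r--
[2,11] |-7|<=|12| out[10]=144 → r--
[2,10] |-7|<=|9| out[9]=81 → r--
[2,9] |-7|<=|8| out[8]=64 → r--
[2,8] |-7|>|6| out[7]=49 → l++
[3,8] |0|<=|6| out[6]=36 → r--
[3,7] |0|<=|5| out[5]=25 → r--
[3,6] |0|<=|4| out[4]=16 → r--
[3,5] |0|<=|2| out[3]=4 → r--
[3,4] |0|<=|1| out[2]=1 → r--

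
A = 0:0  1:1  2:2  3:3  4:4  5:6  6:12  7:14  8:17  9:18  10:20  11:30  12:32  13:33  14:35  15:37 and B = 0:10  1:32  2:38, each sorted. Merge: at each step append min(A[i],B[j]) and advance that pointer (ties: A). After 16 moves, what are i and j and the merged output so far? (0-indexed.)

i=14, j=2, merged so far=[0, 1, 2, 3, 4, 6, 10, 12, 14, 17, 18, 20, 30, 32, 32, 33]

[i=0,j=0] A[i]=0<=B[j]=10 take 0 → i++
[i=1,j=0] A[i]=1<=B[j]=10 take 1 → i++
[i=2,j=0] A[i]=2<=B[j]=10 take 2 → i++
[i=3,j=0] A[i]=3<=B[j]=10 take 3 → i++
[i=4,j=0] A[i]=4<=B[j]=10 take 4 → i++
[i=5,j=0] A[i]=6<=B[j]=10 take 6 → i++
[i=6,j=0] A[i]=12>B[j]=10 take 10 → j++
[i=6,j=1] A[i]=12<=B[j]=32 take 12 → i++
[i=7,j=1] A[i]=14<=B[j]=32 take 14 → i++
[i=8,j=1] A[i]=17<=B[j]=32 take 17 → i++
[i=9,j=1] A[i]=18<=B[j]=32 take 18 → i++
[i=10,j=1] A[i]=20<=B[j]=32 take 20 → i++
[i=11,j=1] A[i]=30<=B[j]=32 take 30 → i++
[i=12,j=1] A[i]=32<=B[j]=32 take 32 → i++
[i=13,j=1] A[i]=33>B[j]=32 take 32 → j++
[i=13,j=2] A[i]=33<=B[j]=38 take 33 → i++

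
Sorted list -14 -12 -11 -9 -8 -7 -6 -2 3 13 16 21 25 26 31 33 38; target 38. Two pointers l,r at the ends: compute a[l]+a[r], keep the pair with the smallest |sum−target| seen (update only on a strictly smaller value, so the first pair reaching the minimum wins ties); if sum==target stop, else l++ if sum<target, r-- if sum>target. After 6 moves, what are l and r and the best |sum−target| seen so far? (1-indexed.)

[1,17] -14+38=24 d=14 * → l++
[2,17] -12+38=26 d=12 * → l++
[3,17] -11+38=27 d=11 * → l++
[4,17] -9+38=29 d=9 * → l++
[5,17] -8+38=30 d=8 * → l++
[6,17] -7+38=31 d=7 * → l++

l=7, r=17, best |Δ|=7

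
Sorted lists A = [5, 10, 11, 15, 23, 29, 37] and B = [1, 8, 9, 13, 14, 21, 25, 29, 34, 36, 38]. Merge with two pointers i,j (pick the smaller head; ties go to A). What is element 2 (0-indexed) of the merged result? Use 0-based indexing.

i=0 j=0: A[i]=5>B[j]=1 take 1, j++
i=0 j=1: A[i]=5<=B[j]=8 take 5, i++
i=1 j=1: A[i]=10>B[j]=8 take 8, j++
i=1 j=2: A[i]=10>B[j]=9 take 9, j++
i=1 j=3: A[i]=10<=B[j]=13 take 10, i++
i=2 j=3: A[i]=11<=B[j]=13 take 11, i++
i=3 j=3: A[i]=15>B[j]=13 take 13, j++
i=3 j=4: A[i]=15>B[j]=14 take 14, j++
i=3 j=5: A[i]=15<=B[j]=21 take 15, i++
i=4 j=5: A[i]=23>B[j]=21 take 21, j++
i=4 j=6: A[i]=23<=B[j]=25 take 23, i++
i=5 j=6: A[i]=29>B[j]=25 take 25, j++
i=5 j=7: A[i]=29<=B[j]=29 take 29, i++
i=6 j=7: A[i]=37>B[j]=29 take 29, j++
i=6 j=8: A[i]=37>B[j]=34 take 34, j++
i=6 j=9: A[i]=37>B[j]=36 take 36, j++
i=6 j=10: A[i]=37<=B[j]=38 take 37, i++
i=7 j=10: A done, take B[j]=38, j++

merged[2] = 8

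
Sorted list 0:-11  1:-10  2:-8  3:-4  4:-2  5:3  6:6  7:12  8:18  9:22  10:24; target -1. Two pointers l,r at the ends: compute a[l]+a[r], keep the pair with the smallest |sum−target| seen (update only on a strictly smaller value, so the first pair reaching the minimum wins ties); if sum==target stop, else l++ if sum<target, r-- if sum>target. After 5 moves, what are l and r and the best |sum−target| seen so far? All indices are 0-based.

l=1, r=6, best |Δ|=2

l=0 r=10: -11+24=13 d=14 *, r--
l=0 r=9: -11+22=11 d=12 *, r--
l=0 r=8: -11+18=7 d=8 *, r--
l=0 r=7: -11+12=1 d=2 *, r--
l=0 r=6: -11+6=-5 d=4, l++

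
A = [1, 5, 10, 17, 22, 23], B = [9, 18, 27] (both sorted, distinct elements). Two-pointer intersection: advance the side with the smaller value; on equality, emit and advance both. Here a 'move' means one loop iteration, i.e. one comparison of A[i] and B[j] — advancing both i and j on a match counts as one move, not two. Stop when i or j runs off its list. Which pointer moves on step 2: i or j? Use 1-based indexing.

i

[i=1,j=1] 1<9 → i++
[i=2,j=1] 5<9 → i++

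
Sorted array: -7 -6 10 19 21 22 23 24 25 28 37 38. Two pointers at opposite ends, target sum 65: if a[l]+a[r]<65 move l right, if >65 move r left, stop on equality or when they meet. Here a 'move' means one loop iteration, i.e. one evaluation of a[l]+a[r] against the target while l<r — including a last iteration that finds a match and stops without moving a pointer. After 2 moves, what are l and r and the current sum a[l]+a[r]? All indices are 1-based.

l=1 r=12: -7+38=31 <65, l++
l=2 r=12: -6+38=32 <65, l++

l=3, r=12, sum=48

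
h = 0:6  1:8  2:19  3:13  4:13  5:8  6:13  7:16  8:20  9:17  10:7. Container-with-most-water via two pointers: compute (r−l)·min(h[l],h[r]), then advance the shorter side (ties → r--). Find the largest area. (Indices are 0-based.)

[0,10] min(6,7)*10=60 best=60 * → l++
[1,10] min(8,7)*9=63 best=63 * → r--
[1,9] min(8,17)*8=64 best=64 * → l++
[2,9] min(19,17)*7=119 best=119 * → r--
[2,8] min(19,20)*6=114 best=119 → l++
[3,8] min(13,20)*5=65 best=119 → l++
[4,8] min(13,20)*4=52 best=119 → l++
[5,8] min(8,20)*3=24 best=119 → l++
[6,8] min(13,20)*2=26 best=119 → l++
[7,8] min(16,20)*1=16 best=119 → l++

max area = 119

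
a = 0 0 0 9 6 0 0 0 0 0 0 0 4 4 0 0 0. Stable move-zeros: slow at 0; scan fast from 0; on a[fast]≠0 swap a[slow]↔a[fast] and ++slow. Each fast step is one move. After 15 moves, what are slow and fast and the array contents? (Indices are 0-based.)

slow=4, fast=15, a=[9, 6, 4, 4, 0, 0, 0, 0, 0, 0, 0, 0, 0, 0, 0, 0, 0]

slow=0 fast=0: a[fast]=0, fast++
slow=0 fast=1: a[fast]=0, fast++
slow=0 fast=2: a[fast]=0, fast++
slow=0 fast=3: a[fast]=9≠0 swap→a[0]=9, slow++,fast++
slow=1 fast=4: a[fast]=6≠0 swap→a[1]=6, slow++,fast++
slow=2 fast=5: a[fast]=0, fast++
slow=2 fast=6: a[fast]=0, fast++
slow=2 fast=7: a[fast]=0, fast++
slow=2 fast=8: a[fast]=0, fast++
slow=2 fast=9: a[fast]=0, fast++
slow=2 fast=10: a[fast]=0, fast++
slow=2 fast=11: a[fast]=0, fast++
slow=2 fast=12: a[fast]=4≠0 swap→a[2]=4, slow++,fast++
slow=3 fast=13: a[fast]=4≠0 swap→a[3]=4, slow++,fast++
slow=4 fast=14: a[fast]=0, fast++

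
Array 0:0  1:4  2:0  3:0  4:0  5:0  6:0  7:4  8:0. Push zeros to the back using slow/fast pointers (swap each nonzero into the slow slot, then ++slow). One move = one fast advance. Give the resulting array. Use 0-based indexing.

slow=0 fast=0: a[fast]=0, fast++
slow=0 fast=1: a[fast]=4≠0 swap→a[0]=4, slow++,fast++
slow=1 fast=2: a[fast]=0, fast++
slow=1 fast=3: a[fast]=0, fast++
slow=1 fast=4: a[fast]=0, fast++
slow=1 fast=5: a[fast]=0, fast++
slow=1 fast=6: a[fast]=0, fast++
slow=1 fast=7: a[fast]=4≠0 swap→a[1]=4, slow++,fast++
slow=2 fast=8: a[fast]=0, fast++

[4, 4, 0, 0, 0, 0, 0, 0, 0]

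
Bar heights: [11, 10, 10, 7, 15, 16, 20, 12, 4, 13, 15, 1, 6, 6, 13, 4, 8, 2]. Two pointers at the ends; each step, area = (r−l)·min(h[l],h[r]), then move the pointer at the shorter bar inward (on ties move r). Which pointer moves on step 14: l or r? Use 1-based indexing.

l=1 r=18: min(11,2)*17=34 best=34 *, r--
l=1 r=17: min(11,8)*16=128 best=128 *, r--
l=1 r=16: min(11,4)*15=60 best=128, r--
l=1 r=15: min(11,13)*14=154 best=154 *, l++
l=2 r=15: min(10,13)*13=130 best=154, l++
l=3 r=15: min(10,13)*12=120 best=154, l++
l=4 r=15: min(7,13)*11=77 best=154, l++
l=5 r=15: min(15,13)*10=130 best=154, r--
l=5 r=14: min(15,6)*9=54 best=154, r--
l=5 r=13: min(15,6)*8=48 best=154, r--
l=5 r=12: min(15,1)*7=7 best=154, r--
l=5 r=11: min(15,15)*6=90 best=154, r--
l=5 r=10: min(15,13)*5=65 best=154, r--
l=5 r=9: min(15,4)*4=16 best=154, r--

r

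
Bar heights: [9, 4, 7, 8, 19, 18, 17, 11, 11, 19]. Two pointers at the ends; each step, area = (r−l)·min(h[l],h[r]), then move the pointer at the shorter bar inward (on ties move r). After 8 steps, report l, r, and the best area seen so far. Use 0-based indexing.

l=4, r=5, best area=95

[0,9] min(9,19)*9=81 best=81 * → l++
[1,9] min(4,19)*8=32 best=81 → l++
[2,9] min(7,19)*7=49 best=81 → l++
[3,9] min(8,19)*6=48 best=81 → l++
[4,9] min(19,19)*5=95 best=95 * → r--
[4,8] min(19,11)*4=44 best=95 → r--
[4,7] min(19,11)*3=33 best=95 → r--
[4,6] min(19,17)*2=34 best=95 → r--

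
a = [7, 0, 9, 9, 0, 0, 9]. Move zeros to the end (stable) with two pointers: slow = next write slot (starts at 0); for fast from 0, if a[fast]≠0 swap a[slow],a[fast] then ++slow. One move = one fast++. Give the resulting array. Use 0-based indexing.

(s=0,f=0) a[fast]=7≠0 swap→a[0]=7 → slow++,fast++
(s=1,f=1) a[fast]=0 → fast++
(s=1,f=2) a[fast]=9≠0 swap→a[1]=9 → slow++,fast++
(s=2,f=3) a[fast]=9≠0 swap→a[2]=9 → slow++,fast++
(s=3,f=4) a[fast]=0 → fast++
(s=3,f=5) a[fast]=0 → fast++
(s=3,f=6) a[fast]=9≠0 swap→a[3]=9 → slow++,fast++

[7, 9, 9, 9, 0, 0, 0]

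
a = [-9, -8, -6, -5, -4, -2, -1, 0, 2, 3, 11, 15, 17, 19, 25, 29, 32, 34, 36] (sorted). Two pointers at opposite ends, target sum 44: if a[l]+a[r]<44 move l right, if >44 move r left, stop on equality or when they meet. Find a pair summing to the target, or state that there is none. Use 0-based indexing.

(15, 29)

[0,18] -9+36=27 <44 → l++
[1,18] -8+36=28 <44 → l++
[2,18] -6+36=30 <44 → l++
[3,18] -5+36=31 <44 → l++
[4,18] -4+36=32 <44 → l++
[5,18] -2+36=34 <44 → l++
[6,18] -1+36=35 <44 → l++
[7,18] 0+36=36 <44 → l++
[8,18] 2+36=38 <44 → l++
[9,18] 3+36=39 <44 → l++
[10,18] 11+36=47 >44 → r--
[10,17] 11+34=45 >44 → r--
[10,16] 11+32=43 <44 → l++
[11,16] 15+32=47 >44 → r--
[11,15] 15+29=44 → found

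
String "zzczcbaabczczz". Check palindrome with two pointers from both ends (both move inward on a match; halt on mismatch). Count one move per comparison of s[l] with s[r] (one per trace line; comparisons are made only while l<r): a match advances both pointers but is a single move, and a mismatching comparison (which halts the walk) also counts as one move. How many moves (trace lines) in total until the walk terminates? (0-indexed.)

[0,13] 'z'=='z' → l++,r--
[1,12] 'z'=='z' → l++,r--
[2,11] 'c'=='c' → l++,r--
[3,10] 'z'=='z' → l++,r--
[4,9] 'c'=='c' → l++,r--
[5,8] 'b'=='b' → l++,r--
[6,7] 'a'=='a' → l++,r--

7 moves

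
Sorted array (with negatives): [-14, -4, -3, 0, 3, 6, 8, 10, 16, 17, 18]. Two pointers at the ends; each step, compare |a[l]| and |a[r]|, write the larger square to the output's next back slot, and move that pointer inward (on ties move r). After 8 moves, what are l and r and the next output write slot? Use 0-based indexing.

l=0 r=10: |-14|<=|18| out[10]=324, r--
l=0 r=9: |-14|<=|17| out[9]=289, r--
l=0 r=8: |-14|<=|16| out[8]=256, r--
l=0 r=7: |-14|>|10| out[7]=196, l++
l=1 r=7: |-4|<=|10| out[6]=100, r--
l=1 r=6: |-4|<=|8| out[5]=64, r--
l=1 r=5: |-4|<=|6| out[4]=36, r--
l=1 r=4: |-4|>|3| out[3]=16, l++

l=2, r=4, next write slot=2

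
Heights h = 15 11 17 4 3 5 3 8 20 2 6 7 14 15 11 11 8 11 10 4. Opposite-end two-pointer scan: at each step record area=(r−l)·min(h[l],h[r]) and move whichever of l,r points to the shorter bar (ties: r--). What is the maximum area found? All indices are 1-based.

l=1 r=20: min(15,4)*19=76 best=76 *, r--
l=1 r=19: min(15,10)*18=180 best=180 *, r--
l=1 r=18: min(15,11)*17=187 best=187 *, r--
l=1 r=17: min(15,8)*16=128 best=187, r--
l=1 r=16: min(15,11)*15=165 best=187, r--
l=1 r=15: min(15,11)*14=154 best=187, r--
l=1 r=14: min(15,15)*13=195 best=195 *, r--
l=1 r=13: min(15,14)*12=168 best=195, r--
l=1 r=12: min(15,7)*11=77 best=195, r--
l=1 r=11: min(15,6)*10=60 best=195, r--
l=1 r=10: min(15,2)*9=18 best=195, r--
l=1 r=9: min(15,20)*8=120 best=195, l++
l=2 r=9: min(11,20)*7=77 best=195, l++
l=3 r=9: min(17,20)*6=102 best=195, l++
l=4 r=9: min(4,20)*5=20 best=195, l++
l=5 r=9: min(3,20)*4=12 best=195, l++
l=6 r=9: min(5,20)*3=15 best=195, l++
l=7 r=9: min(3,20)*2=6 best=195, l++
l=8 r=9: min(8,20)*1=8 best=195, l++

max area = 195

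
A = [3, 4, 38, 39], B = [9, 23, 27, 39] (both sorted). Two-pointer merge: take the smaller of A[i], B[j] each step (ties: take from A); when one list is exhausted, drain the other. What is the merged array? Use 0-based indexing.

[i=0,j=0] A[i]=3<=B[j]=9 take 3 → i++
[i=1,j=0] A[i]=4<=B[j]=9 take 4 → i++
[i=2,j=0] A[i]=38>B[j]=9 take 9 → j++
[i=2,j=1] A[i]=38>B[j]=23 take 23 → j++
[i=2,j=2] A[i]=38>B[j]=27 take 27 → j++
[i=2,j=3] A[i]=38<=B[j]=39 take 38 → i++
[i=3,j=3] A[i]=39<=B[j]=39 take 39 → i++
[i=4,j=3] A done, take B[j]=39 → j++

[3, 4, 9, 23, 27, 38, 39, 39]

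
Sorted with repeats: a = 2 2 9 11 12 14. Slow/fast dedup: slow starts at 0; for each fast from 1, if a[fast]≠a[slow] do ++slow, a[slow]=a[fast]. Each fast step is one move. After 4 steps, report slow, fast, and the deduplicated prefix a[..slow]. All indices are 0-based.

slow=3, fast=5, prefix=[2, 9, 11, 12]

slow=0 fast=1: a[fast]=2=a[slow] dup, fast++
slow=0 fast=2: a[fast]=9≠a[slow]=2 write a[1]=9, slow++,fast++
slow=1 fast=3: a[fast]=11≠a[slow]=9 write a[2]=11, slow++,fast++
slow=2 fast=4: a[fast]=12≠a[slow]=11 write a[3]=12, slow++,fast++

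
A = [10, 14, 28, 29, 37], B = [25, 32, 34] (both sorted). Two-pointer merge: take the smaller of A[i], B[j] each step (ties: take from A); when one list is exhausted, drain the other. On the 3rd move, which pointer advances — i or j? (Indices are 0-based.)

i=0 j=0: A[i]=10<=B[j]=25 take 10, i++
i=1 j=0: A[i]=14<=B[j]=25 take 14, i++
i=2 j=0: A[i]=28>B[j]=25 take 25, j++

j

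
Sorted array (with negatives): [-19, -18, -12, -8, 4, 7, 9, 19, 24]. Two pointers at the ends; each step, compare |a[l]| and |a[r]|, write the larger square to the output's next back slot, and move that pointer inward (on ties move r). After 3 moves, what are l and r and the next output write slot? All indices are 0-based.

l=1, r=6, next write slot=5

[0,8] |-19|<=|24| out[8]=576 → r--
[0,7] |-19|<=|19| out[7]=361 → r--
[0,6] |-19|>|9| out[6]=361 → l++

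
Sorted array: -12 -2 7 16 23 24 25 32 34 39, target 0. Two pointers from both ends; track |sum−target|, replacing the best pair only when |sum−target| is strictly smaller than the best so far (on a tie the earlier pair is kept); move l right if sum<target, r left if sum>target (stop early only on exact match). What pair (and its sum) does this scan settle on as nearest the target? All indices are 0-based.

pair (-12, 16) with sum 4 (|Δ|=4)

[0,9] -12+39=27 d=27 * → r--
[0,8] -12+34=22 d=22 * → r--
[0,7] -12+32=20 d=20 * → r--
[0,6] -12+25=13 d=13 * → r--
[0,5] -12+24=12 d=12 * → r--
[0,4] -12+23=11 d=11 * → r--
[0,3] -12+16=4 d=4 * → r--
[0,2] -12+7=-5 d=5 → l++
[1,2] -2+7=5 d=5 → r--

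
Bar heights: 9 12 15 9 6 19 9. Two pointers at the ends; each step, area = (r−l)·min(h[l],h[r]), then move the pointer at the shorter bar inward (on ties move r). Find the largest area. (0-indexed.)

l=0 r=6: min(9,9)*6=54 best=54 *, r--
l=0 r=5: min(9,19)*5=45 best=54, l++
l=1 r=5: min(12,19)*4=48 best=54, l++
l=2 r=5: min(15,19)*3=45 best=54, l++
l=3 r=5: min(9,19)*2=18 best=54, l++
l=4 r=5: min(6,19)*1=6 best=54, l++

max area = 54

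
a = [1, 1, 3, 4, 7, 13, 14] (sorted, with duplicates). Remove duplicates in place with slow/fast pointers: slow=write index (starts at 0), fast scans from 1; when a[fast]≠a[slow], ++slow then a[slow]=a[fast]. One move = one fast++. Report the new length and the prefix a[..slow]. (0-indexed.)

length 6; prefix = [1, 3, 4, 7, 13, 14]

slow=0 fast=1: a[fast]=1=a[slow] dup, fast++
slow=0 fast=2: a[fast]=3≠a[slow]=1 write a[1]=3, slow++,fast++
slow=1 fast=3: a[fast]=4≠a[slow]=3 write a[2]=4, slow++,fast++
slow=2 fast=4: a[fast]=7≠a[slow]=4 write a[3]=7, slow++,fast++
slow=3 fast=5: a[fast]=13≠a[slow]=7 write a[4]=13, slow++,fast++
slow=4 fast=6: a[fast]=14≠a[slow]=13 write a[5]=14, slow++,fast++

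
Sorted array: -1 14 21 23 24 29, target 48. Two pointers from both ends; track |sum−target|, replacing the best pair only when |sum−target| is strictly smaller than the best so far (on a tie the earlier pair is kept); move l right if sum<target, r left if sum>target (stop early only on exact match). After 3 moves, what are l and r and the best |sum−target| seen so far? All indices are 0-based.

l=2, r=4, best |Δ|=2

l=0 r=5: -1+29=28 d=20 *, l++
l=1 r=5: 14+29=43 d=5 *, l++
l=2 r=5: 21+29=50 d=2 *, r--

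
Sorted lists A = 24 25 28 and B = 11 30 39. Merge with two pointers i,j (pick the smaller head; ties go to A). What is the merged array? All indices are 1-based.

[11, 24, 25, 28, 30, 39]

i=1 j=1: A[i]=24>B[j]=11 take 11, j++
i=1 j=2: A[i]=24<=B[j]=30 take 24, i++
i=2 j=2: A[i]=25<=B[j]=30 take 25, i++
i=3 j=2: A[i]=28<=B[j]=30 take 28, i++
i=4 j=2: A done, take B[j]=30, j++
i=4 j=3: A done, take B[j]=39, j++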